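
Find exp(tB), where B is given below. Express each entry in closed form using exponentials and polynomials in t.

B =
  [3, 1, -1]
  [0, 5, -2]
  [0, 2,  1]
e^{tB} =
  [exp(3*t), t*exp(3*t), -t*exp(3*t)]
  [0, 2*t*exp(3*t) + exp(3*t), -2*t*exp(3*t)]
  [0, 2*t*exp(3*t), -2*t*exp(3*t) + exp(3*t)]

Strategy: write B = P · J · P⁻¹ where J is a Jordan canonical form, so e^{tB} = P · e^{tJ} · P⁻¹, and e^{tJ} can be computed block-by-block.

B has Jordan form
J =
  [3, 1, 0]
  [0, 3, 0]
  [0, 0, 3]
(up to reordering of blocks).

Per-block formulas:
  For a 2×2 Jordan block J_2(3): exp(t · J_2(3)) = e^(3t)·(I + t·N), where N is the 2×2 nilpotent shift.
  For a 1×1 block at λ = 3: exp(t · [3]) = [e^(3t)].

After assembling e^{tJ} and conjugating by P, we get:

e^{tB} =
  [exp(3*t), t*exp(3*t), -t*exp(3*t)]
  [0, 2*t*exp(3*t) + exp(3*t), -2*t*exp(3*t)]
  [0, 2*t*exp(3*t), -2*t*exp(3*t) + exp(3*t)]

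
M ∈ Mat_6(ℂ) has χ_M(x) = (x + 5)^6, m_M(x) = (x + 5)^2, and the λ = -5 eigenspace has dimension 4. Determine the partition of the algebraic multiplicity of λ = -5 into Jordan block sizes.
Block sizes for λ = -5: [2, 2, 1, 1]

Step 1 — from the characteristic polynomial, algebraic multiplicity of λ = -5 is 6. From dim ker(M − (-5)·I) = 4, there are exactly 4 Jordan blocks for λ = -5.
Step 2 — from the minimal polynomial, the factor (x + 5)^2 tells us the largest block for λ = -5 has size 2.
Step 3 — with total size 6, 4 blocks, and largest block 2, the block sizes (in nonincreasing order) are [2, 2, 1, 1].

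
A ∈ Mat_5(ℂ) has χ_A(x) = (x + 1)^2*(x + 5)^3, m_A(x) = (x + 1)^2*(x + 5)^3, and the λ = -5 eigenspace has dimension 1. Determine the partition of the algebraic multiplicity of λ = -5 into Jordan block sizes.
Block sizes for λ = -5: [3]

Step 1 — from the characteristic polynomial, algebraic multiplicity of λ = -5 is 3. From dim ker(A − (-5)·I) = 1, there are exactly 1 Jordan blocks for λ = -5.
Step 2 — from the minimal polynomial, the factor (x + 5)^3 tells us the largest block for λ = -5 has size 3.
Step 3 — with total size 3, 1 blocks, and largest block 3, the block sizes (in nonincreasing order) are [3].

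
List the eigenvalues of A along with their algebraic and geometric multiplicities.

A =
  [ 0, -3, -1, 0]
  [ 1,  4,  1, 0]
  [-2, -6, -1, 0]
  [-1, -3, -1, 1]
λ = 1: alg = 4, geom = 3

Step 1 — factor the characteristic polynomial to read off the algebraic multiplicities:
  χ_A(x) = (x - 1)^4

Step 2 — compute geometric multiplicities via the rank-nullity identity g(λ) = n − rank(A − λI):
  rank(A − (1)·I) = 1, so dim ker(A − (1)·I) = n − 1 = 3

Summary:
  λ = 1: algebraic multiplicity = 4, geometric multiplicity = 3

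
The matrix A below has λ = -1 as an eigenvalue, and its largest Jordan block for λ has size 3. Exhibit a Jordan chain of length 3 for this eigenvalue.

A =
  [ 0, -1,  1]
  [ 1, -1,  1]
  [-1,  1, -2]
A Jordan chain for λ = -1 of length 3:
v_1 = (-1, 0, 1)ᵀ
v_2 = (1, 1, -1)ᵀ
v_3 = (1, 0, 0)ᵀ

Let N = A − (-1)·I. We want v_3 with N^3 v_3 = 0 but N^2 v_3 ≠ 0; then v_{j-1} := N · v_j for j = 3, …, 2.

Pick v_3 = (1, 0, 0)ᵀ.
Then v_2 = N · v_3 = (1, 1, -1)ᵀ.
Then v_1 = N · v_2 = (-1, 0, 1)ᵀ.

Sanity check: (A − (-1)·I) v_1 = (0, 0, 0)ᵀ = 0. ✓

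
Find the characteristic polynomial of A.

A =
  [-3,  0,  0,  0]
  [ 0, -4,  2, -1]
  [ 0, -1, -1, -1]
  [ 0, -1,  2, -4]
x^4 + 12*x^3 + 54*x^2 + 108*x + 81

Expanding det(x·I − A) (e.g. by cofactor expansion or by noting that A is similar to its Jordan form J, which has the same characteristic polynomial as A) gives
  χ_A(x) = x^4 + 12*x^3 + 54*x^2 + 108*x + 81
which factors as (x + 3)^4. The eigenvalues (with algebraic multiplicities) are λ = -3 with multiplicity 4.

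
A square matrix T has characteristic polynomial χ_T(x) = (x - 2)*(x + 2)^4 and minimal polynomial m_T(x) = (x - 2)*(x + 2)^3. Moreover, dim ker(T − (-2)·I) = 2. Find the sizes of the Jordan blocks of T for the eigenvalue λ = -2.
Block sizes for λ = -2: [3, 1]

Step 1 — from the characteristic polynomial, algebraic multiplicity of λ = -2 is 4. From dim ker(T − (-2)·I) = 2, there are exactly 2 Jordan blocks for λ = -2.
Step 2 — from the minimal polynomial, the factor (x + 2)^3 tells us the largest block for λ = -2 has size 3.
Step 3 — with total size 4, 2 blocks, and largest block 3, the block sizes (in nonincreasing order) are [3, 1].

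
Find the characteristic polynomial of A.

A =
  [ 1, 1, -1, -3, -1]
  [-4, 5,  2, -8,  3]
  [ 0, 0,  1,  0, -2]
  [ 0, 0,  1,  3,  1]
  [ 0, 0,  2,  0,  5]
x^5 - 15*x^4 + 90*x^3 - 270*x^2 + 405*x - 243

Expanding det(x·I − A) (e.g. by cofactor expansion or by noting that A is similar to its Jordan form J, which has the same characteristic polynomial as A) gives
  χ_A(x) = x^5 - 15*x^4 + 90*x^3 - 270*x^2 + 405*x - 243
which factors as (x - 3)^5. The eigenvalues (with algebraic multiplicities) are λ = 3 with multiplicity 5.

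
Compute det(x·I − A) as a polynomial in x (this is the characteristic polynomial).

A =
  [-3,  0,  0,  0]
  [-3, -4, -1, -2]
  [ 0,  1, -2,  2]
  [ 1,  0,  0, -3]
x^4 + 12*x^3 + 54*x^2 + 108*x + 81

Expanding det(x·I − A) (e.g. by cofactor expansion or by noting that A is similar to its Jordan form J, which has the same characteristic polynomial as A) gives
  χ_A(x) = x^4 + 12*x^3 + 54*x^2 + 108*x + 81
which factors as (x + 3)^4. The eigenvalues (with algebraic multiplicities) are λ = -3 with multiplicity 4.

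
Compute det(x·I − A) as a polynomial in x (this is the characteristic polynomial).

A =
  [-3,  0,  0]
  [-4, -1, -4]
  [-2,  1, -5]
x^3 + 9*x^2 + 27*x + 27

Expanding det(x·I − A) (e.g. by cofactor expansion or by noting that A is similar to its Jordan form J, which has the same characteristic polynomial as A) gives
  χ_A(x) = x^3 + 9*x^2 + 27*x + 27
which factors as (x + 3)^3. The eigenvalues (with algebraic multiplicities) are λ = -3 with multiplicity 3.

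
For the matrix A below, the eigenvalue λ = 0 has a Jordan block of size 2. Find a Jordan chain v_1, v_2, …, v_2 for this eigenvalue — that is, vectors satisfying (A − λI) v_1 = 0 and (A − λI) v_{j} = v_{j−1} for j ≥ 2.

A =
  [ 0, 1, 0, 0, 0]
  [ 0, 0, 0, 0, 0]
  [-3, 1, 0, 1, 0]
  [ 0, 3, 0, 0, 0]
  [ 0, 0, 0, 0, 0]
A Jordan chain for λ = 0 of length 2:
v_1 = (0, 0, -3, 0, 0)ᵀ
v_2 = (1, 0, 0, 0, 0)ᵀ

Let N = A − (0)·I. We want v_2 with N^2 v_2 = 0 but N^1 v_2 ≠ 0; then v_{j-1} := N · v_j for j = 2, …, 2.

Pick v_2 = (1, 0, 0, 0, 0)ᵀ.
Then v_1 = N · v_2 = (0, 0, -3, 0, 0)ᵀ.

Sanity check: (A − (0)·I) v_1 = (0, 0, 0, 0, 0)ᵀ = 0. ✓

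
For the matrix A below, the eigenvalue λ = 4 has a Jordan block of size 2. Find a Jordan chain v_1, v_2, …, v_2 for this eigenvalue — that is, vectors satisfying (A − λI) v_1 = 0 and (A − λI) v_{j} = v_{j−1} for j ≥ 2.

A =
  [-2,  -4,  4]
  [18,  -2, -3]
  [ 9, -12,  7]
A Jordan chain for λ = 4 of length 2:
v_1 = (-4, -6, -12)ᵀ
v_2 = (0, 1, 0)ᵀ

Let N = A − (4)·I. We want v_2 with N^2 v_2 = 0 but N^1 v_2 ≠ 0; then v_{j-1} := N · v_j for j = 2, …, 2.

Pick v_2 = (0, 1, 0)ᵀ.
Then v_1 = N · v_2 = (-4, -6, -12)ᵀ.

Sanity check: (A − (4)·I) v_1 = (0, 0, 0)ᵀ = 0. ✓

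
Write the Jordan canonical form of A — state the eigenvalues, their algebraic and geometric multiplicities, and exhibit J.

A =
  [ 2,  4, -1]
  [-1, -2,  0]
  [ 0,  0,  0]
J_3(0)

The characteristic polynomial is
  det(x·I − A) = x^3

Eigenvalues and multiplicities (the geometric multiplicity of λ is n − rank(A − λI), which equals the number of Jordan blocks for λ):
  λ = 0: algebraic multiplicity = 3, geometric multiplicity = 1

Determining the block sizes for each eigenvalue:
  λ = 0: one block (gm = 1), so the single block has size am = 3 → block sizes [3]

Assembling the blocks gives a Jordan form
J =
  [0, 1, 0]
  [0, 0, 1]
  [0, 0, 0]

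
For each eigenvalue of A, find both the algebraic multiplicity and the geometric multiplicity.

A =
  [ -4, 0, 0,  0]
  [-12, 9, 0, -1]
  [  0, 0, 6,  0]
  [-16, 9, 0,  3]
λ = -4: alg = 1, geom = 1; λ = 6: alg = 3, geom = 2

Step 1 — factor the characteristic polynomial to read off the algebraic multiplicities:
  χ_A(x) = (x - 6)^3*(x + 4)

Step 2 — compute geometric multiplicities via the rank-nullity identity g(λ) = n − rank(A − λI):
  rank(A − (-4)·I) = 3, so dim ker(A − (-4)·I) = n − 3 = 1
  rank(A − (6)·I) = 2, so dim ker(A − (6)·I) = n − 2 = 2

Summary:
  λ = -4: algebraic multiplicity = 1, geometric multiplicity = 1
  λ = 6: algebraic multiplicity = 3, geometric multiplicity = 2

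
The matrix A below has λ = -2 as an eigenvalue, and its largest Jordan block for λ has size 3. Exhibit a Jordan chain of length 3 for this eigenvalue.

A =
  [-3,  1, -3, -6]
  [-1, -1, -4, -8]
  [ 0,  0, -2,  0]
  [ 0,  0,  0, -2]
A Jordan chain for λ = -2 of length 3:
v_1 = (-1, -1, 0, 0)ᵀ
v_2 = (-3, -4, 0, 0)ᵀ
v_3 = (0, 0, 1, 0)ᵀ

Let N = A − (-2)·I. We want v_3 with N^3 v_3 = 0 but N^2 v_3 ≠ 0; then v_{j-1} := N · v_j for j = 3, …, 2.

Pick v_3 = (0, 0, 1, 0)ᵀ.
Then v_2 = N · v_3 = (-3, -4, 0, 0)ᵀ.
Then v_1 = N · v_2 = (-1, -1, 0, 0)ᵀ.

Sanity check: (A − (-2)·I) v_1 = (0, 0, 0, 0)ᵀ = 0. ✓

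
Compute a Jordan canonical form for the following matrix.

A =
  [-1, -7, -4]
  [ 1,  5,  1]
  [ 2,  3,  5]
J_3(3)

The characteristic polynomial is
  det(x·I − A) = x^3 - 9*x^2 + 27*x - 27 = (x - 3)^3

Eigenvalues and multiplicities (the geometric multiplicity of λ is n − rank(A − λI), which equals the number of Jordan blocks for λ):
  λ = 3: algebraic multiplicity = 3, geometric multiplicity = 1

Determining the block sizes for each eigenvalue:
  λ = 3: one block (gm = 1), so the single block has size am = 3 → block sizes [3]

Assembling the blocks gives a Jordan form
J =
  [3, 1, 0]
  [0, 3, 1]
  [0, 0, 3]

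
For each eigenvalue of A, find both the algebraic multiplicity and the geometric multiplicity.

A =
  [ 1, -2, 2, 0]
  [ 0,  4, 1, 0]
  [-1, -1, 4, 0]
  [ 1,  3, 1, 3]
λ = 3: alg = 4, geom = 2

Step 1 — factor the characteristic polynomial to read off the algebraic multiplicities:
  χ_A(x) = (x - 3)^4

Step 2 — compute geometric multiplicities via the rank-nullity identity g(λ) = n − rank(A − λI):
  rank(A − (3)·I) = 2, so dim ker(A − (3)·I) = n − 2 = 2

Summary:
  λ = 3: algebraic multiplicity = 4, geometric multiplicity = 2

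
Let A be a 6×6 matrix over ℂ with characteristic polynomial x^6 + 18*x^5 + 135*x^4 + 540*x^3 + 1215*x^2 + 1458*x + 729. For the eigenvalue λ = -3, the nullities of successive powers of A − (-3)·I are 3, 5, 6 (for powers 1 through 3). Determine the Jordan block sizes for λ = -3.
Block sizes for λ = -3: [3, 2, 1]

From the dimensions of kernels of powers, the number of Jordan blocks of size at least j is d_j − d_{j−1} where d_j = dim ker(N^j) (with d_0 = 0). Computing the differences gives [3, 2, 1].
The number of blocks of size exactly k is (#blocks of size ≥ k) − (#blocks of size ≥ k + 1), so the partition is: 1 block(s) of size 1, 1 block(s) of size 2, 1 block(s) of size 3.
In nonincreasing order the block sizes are [3, 2, 1].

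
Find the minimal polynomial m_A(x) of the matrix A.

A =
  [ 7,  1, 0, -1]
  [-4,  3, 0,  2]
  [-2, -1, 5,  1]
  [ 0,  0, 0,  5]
x^2 - 10*x + 25

The characteristic polynomial is χ_A(x) = (x - 5)^4, so the eigenvalues are known. The minimal polynomial is
  m_A(x) = Π_λ (x − λ)^{k_λ}
where k_λ is the size of the *largest* Jordan block for λ (equivalently, the smallest k with (A − λI)^k v = 0 for every generalised eigenvector v of λ).

  λ = 5: largest Jordan block has size 2, contributing (x − 5)^2

So m_A(x) = (x - 5)^2 = x^2 - 10*x + 25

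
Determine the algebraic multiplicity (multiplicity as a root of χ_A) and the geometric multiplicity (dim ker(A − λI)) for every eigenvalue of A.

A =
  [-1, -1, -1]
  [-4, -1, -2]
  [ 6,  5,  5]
λ = 1: alg = 3, geom = 1

Step 1 — factor the characteristic polynomial to read off the algebraic multiplicities:
  χ_A(x) = (x - 1)^3

Step 2 — compute geometric multiplicities via the rank-nullity identity g(λ) = n − rank(A − λI):
  rank(A − (1)·I) = 2, so dim ker(A − (1)·I) = n − 2 = 1

Summary:
  λ = 1: algebraic multiplicity = 3, geometric multiplicity = 1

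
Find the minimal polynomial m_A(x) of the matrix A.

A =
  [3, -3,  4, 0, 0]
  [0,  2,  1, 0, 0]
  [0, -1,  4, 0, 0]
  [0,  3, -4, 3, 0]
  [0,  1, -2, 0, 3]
x^3 - 9*x^2 + 27*x - 27

The characteristic polynomial is χ_A(x) = (x - 3)^5, so the eigenvalues are known. The minimal polynomial is
  m_A(x) = Π_λ (x − λ)^{k_λ}
where k_λ is the size of the *largest* Jordan block for λ (equivalently, the smallest k with (A − λI)^k v = 0 for every generalised eigenvector v of λ).

  λ = 3: largest Jordan block has size 3, contributing (x − 3)^3

So m_A(x) = (x - 3)^3 = x^3 - 9*x^2 + 27*x - 27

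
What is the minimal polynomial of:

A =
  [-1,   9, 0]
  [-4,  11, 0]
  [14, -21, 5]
x^2 - 10*x + 25

The characteristic polynomial is χ_A(x) = (x - 5)^3, so the eigenvalues are known. The minimal polynomial is
  m_A(x) = Π_λ (x − λ)^{k_λ}
where k_λ is the size of the *largest* Jordan block for λ (equivalently, the smallest k with (A − λI)^k v = 0 for every generalised eigenvector v of λ).

  λ = 5: largest Jordan block has size 2, contributing (x − 5)^2

So m_A(x) = (x - 5)^2 = x^2 - 10*x + 25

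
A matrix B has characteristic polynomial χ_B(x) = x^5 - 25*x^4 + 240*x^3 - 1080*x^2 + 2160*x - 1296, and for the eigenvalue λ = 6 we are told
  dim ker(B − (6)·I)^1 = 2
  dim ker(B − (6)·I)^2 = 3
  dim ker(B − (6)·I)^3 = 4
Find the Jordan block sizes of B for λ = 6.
Block sizes for λ = 6: [3, 1]

From the dimensions of kernels of powers, the number of Jordan blocks of size at least j is d_j − d_{j−1} where d_j = dim ker(N^j) (with d_0 = 0). Computing the differences gives [2, 1, 1].
The number of blocks of size exactly k is (#blocks of size ≥ k) − (#blocks of size ≥ k + 1), so the partition is: 1 block(s) of size 1, 1 block(s) of size 3.
In nonincreasing order the block sizes are [3, 1].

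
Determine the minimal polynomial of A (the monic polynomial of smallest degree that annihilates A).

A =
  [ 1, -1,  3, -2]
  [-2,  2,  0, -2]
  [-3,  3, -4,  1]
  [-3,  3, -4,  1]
x^3

The characteristic polynomial is χ_A(x) = x^4, so the eigenvalues are known. The minimal polynomial is
  m_A(x) = Π_λ (x − λ)^{k_λ}
where k_λ is the size of the *largest* Jordan block for λ (equivalently, the smallest k with (A − λI)^k v = 0 for every generalised eigenvector v of λ).

  λ = 0: largest Jordan block has size 3, contributing (x − 0)^3

So m_A(x) = x^3 = x^3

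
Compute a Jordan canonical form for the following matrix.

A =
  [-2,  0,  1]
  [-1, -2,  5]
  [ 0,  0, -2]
J_3(-2)

The characteristic polynomial is
  det(x·I − A) = x^3 + 6*x^2 + 12*x + 8 = (x + 2)^3

Eigenvalues and multiplicities (the geometric multiplicity of λ is n − rank(A − λI), which equals the number of Jordan blocks for λ):
  λ = -2: algebraic multiplicity = 3, geometric multiplicity = 1

Determining the block sizes for each eigenvalue:
  λ = -2: one block (gm = 1), so the single block has size am = 3 → block sizes [3]

Assembling the blocks gives a Jordan form
J =
  [-2,  1,  0]
  [ 0, -2,  1]
  [ 0,  0, -2]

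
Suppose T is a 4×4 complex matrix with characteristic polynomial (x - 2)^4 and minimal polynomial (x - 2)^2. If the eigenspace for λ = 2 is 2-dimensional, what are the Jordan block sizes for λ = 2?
Block sizes for λ = 2: [2, 2]

Step 1 — from the characteristic polynomial, algebraic multiplicity of λ = 2 is 4. From dim ker(T − (2)·I) = 2, there are exactly 2 Jordan blocks for λ = 2.
Step 2 — from the minimal polynomial, the factor (x − 2)^2 tells us the largest block for λ = 2 has size 2.
Step 3 — with total size 4, 2 blocks, and largest block 2, the block sizes (in nonincreasing order) are [2, 2].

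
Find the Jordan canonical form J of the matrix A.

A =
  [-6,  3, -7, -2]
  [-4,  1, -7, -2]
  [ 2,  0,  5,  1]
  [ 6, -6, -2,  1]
J_1(-2) ⊕ J_3(1)

The characteristic polynomial is
  det(x·I − A) = x^4 - x^3 - 3*x^2 + 5*x - 2 = (x - 1)^3*(x + 2)

Eigenvalues and multiplicities (the geometric multiplicity of λ is n − rank(A − λI), which equals the number of Jordan blocks for λ):
  λ = -2: algebraic multiplicity = 1, geometric multiplicity = 1
  λ = 1: algebraic multiplicity = 3, geometric multiplicity = 1

Determining the block sizes for each eigenvalue:
  λ = -2: one block (gm = 1), so the single block has size am = 1 → block sizes [1]
  λ = 1: one block (gm = 1), so the single block has size am = 3 → block sizes [3]

Assembling the blocks gives a Jordan form
J =
  [-2, 0, 0, 0]
  [ 0, 1, 1, 0]
  [ 0, 0, 1, 1]
  [ 0, 0, 0, 1]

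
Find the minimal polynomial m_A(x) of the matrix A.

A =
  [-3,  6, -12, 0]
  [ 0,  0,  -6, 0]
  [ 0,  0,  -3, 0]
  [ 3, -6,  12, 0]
x^2 + 3*x

The characteristic polynomial is χ_A(x) = x^2*(x + 3)^2, so the eigenvalues are known. The minimal polynomial is
  m_A(x) = Π_λ (x − λ)^{k_λ}
where k_λ is the size of the *largest* Jordan block for λ (equivalently, the smallest k with (A − λI)^k v = 0 for every generalised eigenvector v of λ).

  λ = -3: largest Jordan block has size 1, contributing (x + 3)
  λ = 0: largest Jordan block has size 1, contributing (x − 0)

So m_A(x) = x*(x + 3) = x^2 + 3*x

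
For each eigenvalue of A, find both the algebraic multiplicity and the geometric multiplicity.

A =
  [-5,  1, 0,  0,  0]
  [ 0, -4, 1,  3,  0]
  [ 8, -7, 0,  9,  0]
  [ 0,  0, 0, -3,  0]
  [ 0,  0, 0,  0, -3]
λ = -3: alg = 5, geom = 3

Step 1 — factor the characteristic polynomial to read off the algebraic multiplicities:
  χ_A(x) = (x + 3)^5

Step 2 — compute geometric multiplicities via the rank-nullity identity g(λ) = n − rank(A − λI):
  rank(A − (-3)·I) = 2, so dim ker(A − (-3)·I) = n − 2 = 3

Summary:
  λ = -3: algebraic multiplicity = 5, geometric multiplicity = 3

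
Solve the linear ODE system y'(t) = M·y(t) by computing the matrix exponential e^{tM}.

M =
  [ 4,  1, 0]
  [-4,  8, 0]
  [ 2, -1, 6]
e^{tM} =
  [-2*t*exp(6*t) + exp(6*t), t*exp(6*t), 0]
  [-4*t*exp(6*t), 2*t*exp(6*t) + exp(6*t), 0]
  [2*t*exp(6*t), -t*exp(6*t), exp(6*t)]

Strategy: write M = P · J · P⁻¹ where J is a Jordan canonical form, so e^{tM} = P · e^{tJ} · P⁻¹, and e^{tJ} can be computed block-by-block.

M has Jordan form
J =
  [6, 1, 0]
  [0, 6, 0]
  [0, 0, 6]
(up to reordering of blocks).

Per-block formulas:
  For a 2×2 Jordan block J_2(6): exp(t · J_2(6)) = e^(6t)·(I + t·N), where N is the 2×2 nilpotent shift.
  For a 1×1 block at λ = 6: exp(t · [6]) = [e^(6t)].

After assembling e^{tJ} and conjugating by P, we get:

e^{tM} =
  [-2*t*exp(6*t) + exp(6*t), t*exp(6*t), 0]
  [-4*t*exp(6*t), 2*t*exp(6*t) + exp(6*t), 0]
  [2*t*exp(6*t), -t*exp(6*t), exp(6*t)]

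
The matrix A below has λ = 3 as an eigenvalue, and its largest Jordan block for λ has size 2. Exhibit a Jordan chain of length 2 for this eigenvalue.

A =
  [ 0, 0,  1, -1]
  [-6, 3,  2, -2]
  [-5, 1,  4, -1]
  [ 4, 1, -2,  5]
A Jordan chain for λ = 3 of length 2:
v_1 = (-3, -6, -5, 4)ᵀ
v_2 = (1, 0, 0, 0)ᵀ

Let N = A − (3)·I. We want v_2 with N^2 v_2 = 0 but N^1 v_2 ≠ 0; then v_{j-1} := N · v_j for j = 2, …, 2.

Pick v_2 = (1, 0, 0, 0)ᵀ.
Then v_1 = N · v_2 = (-3, -6, -5, 4)ᵀ.

Sanity check: (A − (3)·I) v_1 = (0, 0, 0, 0)ᵀ = 0. ✓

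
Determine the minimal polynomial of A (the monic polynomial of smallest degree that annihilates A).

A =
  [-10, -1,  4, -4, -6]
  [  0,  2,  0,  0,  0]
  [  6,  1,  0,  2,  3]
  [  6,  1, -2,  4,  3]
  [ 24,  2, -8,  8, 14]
x^2 - 4*x + 4

The characteristic polynomial is χ_A(x) = (x - 2)^5, so the eigenvalues are known. The minimal polynomial is
  m_A(x) = Π_λ (x − λ)^{k_λ}
where k_λ is the size of the *largest* Jordan block for λ (equivalently, the smallest k with (A − λI)^k v = 0 for every generalised eigenvector v of λ).

  λ = 2: largest Jordan block has size 2, contributing (x − 2)^2

So m_A(x) = (x - 2)^2 = x^2 - 4*x + 4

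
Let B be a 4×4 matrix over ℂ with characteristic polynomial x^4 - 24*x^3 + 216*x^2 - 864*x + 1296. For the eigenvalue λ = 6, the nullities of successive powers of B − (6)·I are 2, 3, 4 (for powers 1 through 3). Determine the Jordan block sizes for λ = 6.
Block sizes for λ = 6: [3, 1]

From the dimensions of kernels of powers, the number of Jordan blocks of size at least j is d_j − d_{j−1} where d_j = dim ker(N^j) (with d_0 = 0). Computing the differences gives [2, 1, 1].
The number of blocks of size exactly k is (#blocks of size ≥ k) − (#blocks of size ≥ k + 1), so the partition is: 1 block(s) of size 1, 1 block(s) of size 3.
In nonincreasing order the block sizes are [3, 1].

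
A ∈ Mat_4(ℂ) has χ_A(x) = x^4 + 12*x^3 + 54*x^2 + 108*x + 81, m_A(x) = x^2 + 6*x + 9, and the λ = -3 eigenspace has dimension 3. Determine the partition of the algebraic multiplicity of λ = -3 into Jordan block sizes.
Block sizes for λ = -3: [2, 1, 1]

Step 1 — from the characteristic polynomial, algebraic multiplicity of λ = -3 is 4. From dim ker(A − (-3)·I) = 3, there are exactly 3 Jordan blocks for λ = -3.
Step 2 — from the minimal polynomial, the factor (x + 3)^2 tells us the largest block for λ = -3 has size 2.
Step 3 — with total size 4, 3 blocks, and largest block 2, the block sizes (in nonincreasing order) are [2, 1, 1].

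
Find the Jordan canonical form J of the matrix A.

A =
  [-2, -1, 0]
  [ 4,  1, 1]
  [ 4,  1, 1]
J_3(0)

The characteristic polynomial is
  det(x·I − A) = x^3

Eigenvalues and multiplicities (the geometric multiplicity of λ is n − rank(A − λI), which equals the number of Jordan blocks for λ):
  λ = 0: algebraic multiplicity = 3, geometric multiplicity = 1

Determining the block sizes for each eigenvalue:
  λ = 0: one block (gm = 1), so the single block has size am = 3 → block sizes [3]

Assembling the blocks gives a Jordan form
J =
  [0, 1, 0]
  [0, 0, 1]
  [0, 0, 0]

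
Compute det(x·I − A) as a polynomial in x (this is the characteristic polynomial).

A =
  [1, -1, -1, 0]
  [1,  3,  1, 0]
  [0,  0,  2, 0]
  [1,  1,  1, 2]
x^4 - 8*x^3 + 24*x^2 - 32*x + 16

Expanding det(x·I − A) (e.g. by cofactor expansion or by noting that A is similar to its Jordan form J, which has the same characteristic polynomial as A) gives
  χ_A(x) = x^4 - 8*x^3 + 24*x^2 - 32*x + 16
which factors as (x - 2)^4. The eigenvalues (with algebraic multiplicities) are λ = 2 with multiplicity 4.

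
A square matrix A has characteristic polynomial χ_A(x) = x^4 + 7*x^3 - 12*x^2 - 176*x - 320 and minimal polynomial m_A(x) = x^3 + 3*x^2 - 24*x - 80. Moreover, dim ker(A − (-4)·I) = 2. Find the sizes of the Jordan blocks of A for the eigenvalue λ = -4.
Block sizes for λ = -4: [2, 1]

Step 1 — from the characteristic polynomial, algebraic multiplicity of λ = -4 is 3. From dim ker(A − (-4)·I) = 2, there are exactly 2 Jordan blocks for λ = -4.
Step 2 — from the minimal polynomial, the factor (x + 4)^2 tells us the largest block for λ = -4 has size 2.
Step 3 — with total size 3, 2 blocks, and largest block 2, the block sizes (in nonincreasing order) are [2, 1].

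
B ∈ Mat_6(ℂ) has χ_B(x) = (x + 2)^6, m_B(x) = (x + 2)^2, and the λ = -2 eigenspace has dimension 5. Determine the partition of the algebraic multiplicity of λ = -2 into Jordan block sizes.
Block sizes for λ = -2: [2, 1, 1, 1, 1]

Step 1 — from the characteristic polynomial, algebraic multiplicity of λ = -2 is 6. From dim ker(B − (-2)·I) = 5, there are exactly 5 Jordan blocks for λ = -2.
Step 2 — from the minimal polynomial, the factor (x + 2)^2 tells us the largest block for λ = -2 has size 2.
Step 3 — with total size 6, 5 blocks, and largest block 2, the block sizes (in nonincreasing order) are [2, 1, 1, 1, 1].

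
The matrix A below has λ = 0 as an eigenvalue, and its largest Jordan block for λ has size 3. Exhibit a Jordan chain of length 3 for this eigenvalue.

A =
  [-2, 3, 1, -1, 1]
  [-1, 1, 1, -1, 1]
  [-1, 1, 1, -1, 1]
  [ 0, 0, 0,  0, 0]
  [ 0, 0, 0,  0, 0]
A Jordan chain for λ = 0 of length 3:
v_1 = (-2, -1, -1, 0, 0)ᵀ
v_2 = (3, 1, 1, 0, 0)ᵀ
v_3 = (0, 1, 0, 0, 0)ᵀ

Let N = A − (0)·I. We want v_3 with N^3 v_3 = 0 but N^2 v_3 ≠ 0; then v_{j-1} := N · v_j for j = 3, …, 2.

Pick v_3 = (0, 1, 0, 0, 0)ᵀ.
Then v_2 = N · v_3 = (3, 1, 1, 0, 0)ᵀ.
Then v_1 = N · v_2 = (-2, -1, -1, 0, 0)ᵀ.

Sanity check: (A − (0)·I) v_1 = (0, 0, 0, 0, 0)ᵀ = 0. ✓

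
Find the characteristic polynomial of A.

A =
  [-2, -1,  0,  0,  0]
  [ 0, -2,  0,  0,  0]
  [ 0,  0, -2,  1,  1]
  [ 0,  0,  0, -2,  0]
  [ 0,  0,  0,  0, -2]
x^5 + 10*x^4 + 40*x^3 + 80*x^2 + 80*x + 32

Expanding det(x·I − A) (e.g. by cofactor expansion or by noting that A is similar to its Jordan form J, which has the same characteristic polynomial as A) gives
  χ_A(x) = x^5 + 10*x^4 + 40*x^3 + 80*x^2 + 80*x + 32
which factors as (x + 2)^5. The eigenvalues (with algebraic multiplicities) are λ = -2 with multiplicity 5.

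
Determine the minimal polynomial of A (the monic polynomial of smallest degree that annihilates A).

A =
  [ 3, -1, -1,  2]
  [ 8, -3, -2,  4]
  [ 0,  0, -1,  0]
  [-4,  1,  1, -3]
x^2 + 2*x + 1

The characteristic polynomial is χ_A(x) = (x + 1)^4, so the eigenvalues are known. The minimal polynomial is
  m_A(x) = Π_λ (x − λ)^{k_λ}
where k_λ is the size of the *largest* Jordan block for λ (equivalently, the smallest k with (A − λI)^k v = 0 for every generalised eigenvector v of λ).

  λ = -1: largest Jordan block has size 2, contributing (x + 1)^2

So m_A(x) = (x + 1)^2 = x^2 + 2*x + 1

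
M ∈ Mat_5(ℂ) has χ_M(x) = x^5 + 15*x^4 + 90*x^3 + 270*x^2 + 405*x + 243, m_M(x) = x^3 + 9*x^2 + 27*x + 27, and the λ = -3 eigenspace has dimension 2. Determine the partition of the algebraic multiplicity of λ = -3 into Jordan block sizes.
Block sizes for λ = -3: [3, 2]

Step 1 — from the characteristic polynomial, algebraic multiplicity of λ = -3 is 5. From dim ker(M − (-3)·I) = 2, there are exactly 2 Jordan blocks for λ = -3.
Step 2 — from the minimal polynomial, the factor (x + 3)^3 tells us the largest block for λ = -3 has size 3.
Step 3 — with total size 5, 2 blocks, and largest block 3, the block sizes (in nonincreasing order) are [3, 2].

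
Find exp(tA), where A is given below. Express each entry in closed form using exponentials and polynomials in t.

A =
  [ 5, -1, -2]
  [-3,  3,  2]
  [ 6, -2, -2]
e^{tA} =
  [3*t*exp(2*t) + exp(2*t), -t*exp(2*t), -2*t*exp(2*t)]
  [-3*t*exp(2*t), t*exp(2*t) + exp(2*t), 2*t*exp(2*t)]
  [6*t*exp(2*t), -2*t*exp(2*t), -4*t*exp(2*t) + exp(2*t)]

Strategy: write A = P · J · P⁻¹ where J is a Jordan canonical form, so e^{tA} = P · e^{tJ} · P⁻¹, and e^{tJ} can be computed block-by-block.

A has Jordan form
J =
  [2, 1, 0]
  [0, 2, 0]
  [0, 0, 2]
(up to reordering of blocks).

Per-block formulas:
  For a 2×2 Jordan block J_2(2): exp(t · J_2(2)) = e^(2t)·(I + t·N), where N is the 2×2 nilpotent shift.
  For a 1×1 block at λ = 2: exp(t · [2]) = [e^(2t)].

After assembling e^{tJ} and conjugating by P, we get:

e^{tA} =
  [3*t*exp(2*t) + exp(2*t), -t*exp(2*t), -2*t*exp(2*t)]
  [-3*t*exp(2*t), t*exp(2*t) + exp(2*t), 2*t*exp(2*t)]
  [6*t*exp(2*t), -2*t*exp(2*t), -4*t*exp(2*t) + exp(2*t)]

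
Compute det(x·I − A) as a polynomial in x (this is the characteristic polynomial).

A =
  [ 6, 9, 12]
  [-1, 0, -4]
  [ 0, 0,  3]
x^3 - 9*x^2 + 27*x - 27

Expanding det(x·I − A) (e.g. by cofactor expansion or by noting that A is similar to its Jordan form J, which has the same characteristic polynomial as A) gives
  χ_A(x) = x^3 - 9*x^2 + 27*x - 27
which factors as (x - 3)^3. The eigenvalues (with algebraic multiplicities) are λ = 3 with multiplicity 3.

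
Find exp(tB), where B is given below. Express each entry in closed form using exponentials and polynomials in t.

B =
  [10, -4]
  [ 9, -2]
e^{tB} =
  [6*t*exp(4*t) + exp(4*t), -4*t*exp(4*t)]
  [9*t*exp(4*t), -6*t*exp(4*t) + exp(4*t)]

Strategy: write B = P · J · P⁻¹ where J is a Jordan canonical form, so e^{tB} = P · e^{tJ} · P⁻¹, and e^{tJ} can be computed block-by-block.

B has Jordan form
J =
  [4, 1]
  [0, 4]
(up to reordering of blocks).

Per-block formulas:
  For a 2×2 Jordan block J_2(4): exp(t · J_2(4)) = e^(4t)·(I + t·N), where N is the 2×2 nilpotent shift.

After assembling e^{tJ} and conjugating by P, we get:

e^{tB} =
  [6*t*exp(4*t) + exp(4*t), -4*t*exp(4*t)]
  [9*t*exp(4*t), -6*t*exp(4*t) + exp(4*t)]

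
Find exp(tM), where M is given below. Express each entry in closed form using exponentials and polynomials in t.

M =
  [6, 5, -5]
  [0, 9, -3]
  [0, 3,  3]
e^{tM} =
  [exp(6*t), 5*t*exp(6*t), -5*t*exp(6*t)]
  [0, 3*t*exp(6*t) + exp(6*t), -3*t*exp(6*t)]
  [0, 3*t*exp(6*t), -3*t*exp(6*t) + exp(6*t)]

Strategy: write M = P · J · P⁻¹ where J is a Jordan canonical form, so e^{tM} = P · e^{tJ} · P⁻¹, and e^{tJ} can be computed block-by-block.

M has Jordan form
J =
  [6, 1, 0]
  [0, 6, 0]
  [0, 0, 6]
(up to reordering of blocks).

Per-block formulas:
  For a 2×2 Jordan block J_2(6): exp(t · J_2(6)) = e^(6t)·(I + t·N), where N is the 2×2 nilpotent shift.
  For a 1×1 block at λ = 6: exp(t · [6]) = [e^(6t)].

After assembling e^{tJ} and conjugating by P, we get:

e^{tM} =
  [exp(6*t), 5*t*exp(6*t), -5*t*exp(6*t)]
  [0, 3*t*exp(6*t) + exp(6*t), -3*t*exp(6*t)]
  [0, 3*t*exp(6*t), -3*t*exp(6*t) + exp(6*t)]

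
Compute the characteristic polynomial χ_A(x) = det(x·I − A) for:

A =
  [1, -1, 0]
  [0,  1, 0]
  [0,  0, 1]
x^3 - 3*x^2 + 3*x - 1

Expanding det(x·I − A) (e.g. by cofactor expansion or by noting that A is similar to its Jordan form J, which has the same characteristic polynomial as A) gives
  χ_A(x) = x^3 - 3*x^2 + 3*x - 1
which factors as (x - 1)^3. The eigenvalues (with algebraic multiplicities) are λ = 1 with multiplicity 3.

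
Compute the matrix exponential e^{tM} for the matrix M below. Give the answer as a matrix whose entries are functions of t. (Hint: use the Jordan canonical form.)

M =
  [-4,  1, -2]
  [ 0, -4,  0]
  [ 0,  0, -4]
e^{tM} =
  [exp(-4*t), t*exp(-4*t), -2*t*exp(-4*t)]
  [0, exp(-4*t), 0]
  [0, 0, exp(-4*t)]

Strategy: write M = P · J · P⁻¹ where J is a Jordan canonical form, so e^{tM} = P · e^{tJ} · P⁻¹, and e^{tJ} can be computed block-by-block.

M has Jordan form
J =
  [-4,  1,  0]
  [ 0, -4,  0]
  [ 0,  0, -4]
(up to reordering of blocks).

Per-block formulas:
  For a 1×1 block at λ = -4: exp(t · [-4]) = [e^(-4t)].
  For a 2×2 Jordan block J_2(-4): exp(t · J_2(-4)) = e^(-4t)·(I + t·N), where N is the 2×2 nilpotent shift.

After assembling e^{tJ} and conjugating by P, we get:

e^{tM} =
  [exp(-4*t), t*exp(-4*t), -2*t*exp(-4*t)]
  [0, exp(-4*t), 0]
  [0, 0, exp(-4*t)]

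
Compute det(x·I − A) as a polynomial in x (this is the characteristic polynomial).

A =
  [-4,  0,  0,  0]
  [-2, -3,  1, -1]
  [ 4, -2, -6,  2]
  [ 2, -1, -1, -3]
x^4 + 16*x^3 + 96*x^2 + 256*x + 256

Expanding det(x·I − A) (e.g. by cofactor expansion or by noting that A is similar to its Jordan form J, which has the same characteristic polynomial as A) gives
  χ_A(x) = x^4 + 16*x^3 + 96*x^2 + 256*x + 256
which factors as (x + 4)^4. The eigenvalues (with algebraic multiplicities) are λ = -4 with multiplicity 4.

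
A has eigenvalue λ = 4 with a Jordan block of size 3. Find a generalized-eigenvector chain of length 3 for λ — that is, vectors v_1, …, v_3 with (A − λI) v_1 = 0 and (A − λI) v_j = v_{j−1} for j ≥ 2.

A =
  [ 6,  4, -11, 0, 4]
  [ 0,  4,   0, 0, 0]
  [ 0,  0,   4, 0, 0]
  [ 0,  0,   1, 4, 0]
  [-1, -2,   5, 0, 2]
A Jordan chain for λ = 4 of length 3:
v_1 = (-2, 0, 0, 0, 1)ᵀ
v_2 = (-11, 0, 0, 1, 5)ᵀ
v_3 = (0, 0, 1, 0, 0)ᵀ

Let N = A − (4)·I. We want v_3 with N^3 v_3 = 0 but N^2 v_3 ≠ 0; then v_{j-1} := N · v_j for j = 3, …, 2.

Pick v_3 = (0, 0, 1, 0, 0)ᵀ.
Then v_2 = N · v_3 = (-11, 0, 0, 1, 5)ᵀ.
Then v_1 = N · v_2 = (-2, 0, 0, 0, 1)ᵀ.

Sanity check: (A − (4)·I) v_1 = (0, 0, 0, 0, 0)ᵀ = 0. ✓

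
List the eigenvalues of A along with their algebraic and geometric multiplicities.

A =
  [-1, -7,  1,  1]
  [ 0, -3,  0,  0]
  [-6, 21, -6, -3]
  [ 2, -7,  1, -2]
λ = -3: alg = 4, geom = 3

Step 1 — factor the characteristic polynomial to read off the algebraic multiplicities:
  χ_A(x) = (x + 3)^4

Step 2 — compute geometric multiplicities via the rank-nullity identity g(λ) = n − rank(A − λI):
  rank(A − (-3)·I) = 1, so dim ker(A − (-3)·I) = n − 1 = 3

Summary:
  λ = -3: algebraic multiplicity = 4, geometric multiplicity = 3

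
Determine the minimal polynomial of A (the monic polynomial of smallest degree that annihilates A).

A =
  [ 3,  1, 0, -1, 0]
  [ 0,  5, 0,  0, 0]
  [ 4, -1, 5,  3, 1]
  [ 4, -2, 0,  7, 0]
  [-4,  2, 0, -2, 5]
x^2 - 10*x + 25

The characteristic polynomial is χ_A(x) = (x - 5)^5, so the eigenvalues are known. The minimal polynomial is
  m_A(x) = Π_λ (x − λ)^{k_λ}
where k_λ is the size of the *largest* Jordan block for λ (equivalently, the smallest k with (A − λI)^k v = 0 for every generalised eigenvector v of λ).

  λ = 5: largest Jordan block has size 2, contributing (x − 5)^2

So m_A(x) = (x - 5)^2 = x^2 - 10*x + 25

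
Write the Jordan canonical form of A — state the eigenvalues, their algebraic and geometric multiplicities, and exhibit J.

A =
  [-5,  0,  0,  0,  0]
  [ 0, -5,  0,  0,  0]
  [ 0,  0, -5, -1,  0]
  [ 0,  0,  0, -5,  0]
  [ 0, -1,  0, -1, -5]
J_2(-5) ⊕ J_2(-5) ⊕ J_1(-5)

The characteristic polynomial is
  det(x·I − A) = x^5 + 25*x^4 + 250*x^3 + 1250*x^2 + 3125*x + 3125 = (x + 5)^5

Eigenvalues and multiplicities (the geometric multiplicity of λ is n − rank(A − λI), which equals the number of Jordan blocks for λ):
  λ = -5: algebraic multiplicity = 5, geometric multiplicity = 3

Determining the block sizes for each eigenvalue:
  λ = -5: with am = 5 and gm = 3, the partition is not yet determined (e.g. several partitions of 5 into 3 parts exist). Let N = A − (-5)·I. Computing rank(N^1) = 2, rank(N^2) = 0; the number of blocks of size ≥ j is rank(N^{j−1}) − rank(N^j), giving [3, 2]. So we have 2 block(s) of size 2, 1 block(s) of size 1 → block sizes [2, 2, 1]

Assembling the blocks gives a Jordan form
J =
  [-5,  1,  0,  0,  0]
  [ 0, -5,  0,  0,  0]
  [ 0,  0, -5,  1,  0]
  [ 0,  0,  0, -5,  0]
  [ 0,  0,  0,  0, -5]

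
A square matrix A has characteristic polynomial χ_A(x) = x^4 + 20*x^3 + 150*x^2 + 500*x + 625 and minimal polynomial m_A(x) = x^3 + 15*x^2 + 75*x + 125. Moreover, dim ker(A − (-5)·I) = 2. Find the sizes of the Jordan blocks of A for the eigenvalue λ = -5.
Block sizes for λ = -5: [3, 1]

Step 1 — from the characteristic polynomial, algebraic multiplicity of λ = -5 is 4. From dim ker(A − (-5)·I) = 2, there are exactly 2 Jordan blocks for λ = -5.
Step 2 — from the minimal polynomial, the factor (x + 5)^3 tells us the largest block for λ = -5 has size 3.
Step 3 — with total size 4, 2 blocks, and largest block 3, the block sizes (in nonincreasing order) are [3, 1].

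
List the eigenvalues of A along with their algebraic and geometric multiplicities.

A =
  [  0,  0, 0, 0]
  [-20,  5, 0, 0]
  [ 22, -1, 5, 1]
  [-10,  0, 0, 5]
λ = 0: alg = 1, geom = 1; λ = 5: alg = 3, geom = 2

Step 1 — factor the characteristic polynomial to read off the algebraic multiplicities:
  χ_A(x) = x*(x - 5)^3

Step 2 — compute geometric multiplicities via the rank-nullity identity g(λ) = n − rank(A − λI):
  rank(A − (0)·I) = 3, so dim ker(A − (0)·I) = n − 3 = 1
  rank(A − (5)·I) = 2, so dim ker(A − (5)·I) = n − 2 = 2

Summary:
  λ = 0: algebraic multiplicity = 1, geometric multiplicity = 1
  λ = 5: algebraic multiplicity = 3, geometric multiplicity = 2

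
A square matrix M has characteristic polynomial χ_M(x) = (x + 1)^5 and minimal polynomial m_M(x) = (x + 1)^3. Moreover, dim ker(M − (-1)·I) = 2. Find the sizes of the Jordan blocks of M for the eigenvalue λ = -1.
Block sizes for λ = -1: [3, 2]

Step 1 — from the characteristic polynomial, algebraic multiplicity of λ = -1 is 5. From dim ker(M − (-1)·I) = 2, there are exactly 2 Jordan blocks for λ = -1.
Step 2 — from the minimal polynomial, the factor (x + 1)^3 tells us the largest block for λ = -1 has size 3.
Step 3 — with total size 5, 2 blocks, and largest block 3, the block sizes (in nonincreasing order) are [3, 2].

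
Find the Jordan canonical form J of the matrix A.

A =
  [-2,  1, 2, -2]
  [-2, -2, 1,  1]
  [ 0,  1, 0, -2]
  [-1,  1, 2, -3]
J_3(-2) ⊕ J_1(-1)

The characteristic polynomial is
  det(x·I − A) = x^4 + 7*x^3 + 18*x^2 + 20*x + 8 = (x + 1)*(x + 2)^3

Eigenvalues and multiplicities (the geometric multiplicity of λ is n − rank(A − λI), which equals the number of Jordan blocks for λ):
  λ = -2: algebraic multiplicity = 3, geometric multiplicity = 1
  λ = -1: algebraic multiplicity = 1, geometric multiplicity = 1

Determining the block sizes for each eigenvalue:
  λ = -2: one block (gm = 1), so the single block has size am = 3 → block sizes [3]
  λ = -1: one block (gm = 1), so the single block has size am = 1 → block sizes [1]

Assembling the blocks gives a Jordan form
J =
  [-2,  1,  0,  0]
  [ 0, -2,  1,  0]
  [ 0,  0, -2,  0]
  [ 0,  0,  0, -1]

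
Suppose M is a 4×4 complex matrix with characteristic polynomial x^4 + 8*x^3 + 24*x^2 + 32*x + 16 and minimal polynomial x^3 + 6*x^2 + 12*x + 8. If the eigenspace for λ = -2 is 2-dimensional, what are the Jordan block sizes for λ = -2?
Block sizes for λ = -2: [3, 1]

Step 1 — from the characteristic polynomial, algebraic multiplicity of λ = -2 is 4. From dim ker(M − (-2)·I) = 2, there are exactly 2 Jordan blocks for λ = -2.
Step 2 — from the minimal polynomial, the factor (x + 2)^3 tells us the largest block for λ = -2 has size 3.
Step 3 — with total size 4, 2 blocks, and largest block 3, the block sizes (in nonincreasing order) are [3, 1].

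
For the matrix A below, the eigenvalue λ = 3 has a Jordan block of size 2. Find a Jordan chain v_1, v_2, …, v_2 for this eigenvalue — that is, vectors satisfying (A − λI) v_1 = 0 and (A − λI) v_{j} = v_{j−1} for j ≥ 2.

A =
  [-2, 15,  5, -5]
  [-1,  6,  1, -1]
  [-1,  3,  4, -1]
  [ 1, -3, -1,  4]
A Jordan chain for λ = 3 of length 2:
v_1 = (-5, -1, -1, 1)ᵀ
v_2 = (1, 0, 0, 0)ᵀ

Let N = A − (3)·I. We want v_2 with N^2 v_2 = 0 but N^1 v_2 ≠ 0; then v_{j-1} := N · v_j for j = 2, …, 2.

Pick v_2 = (1, 0, 0, 0)ᵀ.
Then v_1 = N · v_2 = (-5, -1, -1, 1)ᵀ.

Sanity check: (A − (3)·I) v_1 = (0, 0, 0, 0)ᵀ = 0. ✓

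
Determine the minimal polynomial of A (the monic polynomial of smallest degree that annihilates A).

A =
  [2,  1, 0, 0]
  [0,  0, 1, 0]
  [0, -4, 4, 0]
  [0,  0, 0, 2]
x^3 - 6*x^2 + 12*x - 8

The characteristic polynomial is χ_A(x) = (x - 2)^4, so the eigenvalues are known. The minimal polynomial is
  m_A(x) = Π_λ (x − λ)^{k_λ}
where k_λ is the size of the *largest* Jordan block for λ (equivalently, the smallest k with (A − λI)^k v = 0 for every generalised eigenvector v of λ).

  λ = 2: largest Jordan block has size 3, contributing (x − 2)^3

So m_A(x) = (x - 2)^3 = x^3 - 6*x^2 + 12*x - 8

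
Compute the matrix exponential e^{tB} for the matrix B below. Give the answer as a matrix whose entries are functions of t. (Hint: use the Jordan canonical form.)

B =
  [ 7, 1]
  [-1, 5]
e^{tB} =
  [t*exp(6*t) + exp(6*t), t*exp(6*t)]
  [-t*exp(6*t), -t*exp(6*t) + exp(6*t)]

Strategy: write B = P · J · P⁻¹ where J is a Jordan canonical form, so e^{tB} = P · e^{tJ} · P⁻¹, and e^{tJ} can be computed block-by-block.

B has Jordan form
J =
  [6, 1]
  [0, 6]
(up to reordering of blocks).

Per-block formulas:
  For a 2×2 Jordan block J_2(6): exp(t · J_2(6)) = e^(6t)·(I + t·N), where N is the 2×2 nilpotent shift.

After assembling e^{tJ} and conjugating by P, we get:

e^{tB} =
  [t*exp(6*t) + exp(6*t), t*exp(6*t)]
  [-t*exp(6*t), -t*exp(6*t) + exp(6*t)]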